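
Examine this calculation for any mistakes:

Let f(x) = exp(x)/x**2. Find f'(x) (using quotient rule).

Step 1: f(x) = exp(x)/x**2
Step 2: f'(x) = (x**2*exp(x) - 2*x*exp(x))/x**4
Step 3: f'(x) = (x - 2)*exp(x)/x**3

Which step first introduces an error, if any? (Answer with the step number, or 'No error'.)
No error

All steps in this derivation are correct.
The final answer f'(x) = (x - 2)*exp(x)/x**3 is valid.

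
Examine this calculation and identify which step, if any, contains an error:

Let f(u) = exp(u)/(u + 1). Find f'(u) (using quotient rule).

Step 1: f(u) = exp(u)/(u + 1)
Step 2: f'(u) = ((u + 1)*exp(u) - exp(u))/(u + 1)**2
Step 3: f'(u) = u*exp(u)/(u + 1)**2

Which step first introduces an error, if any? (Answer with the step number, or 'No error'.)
No error

All steps in this derivation are correct.
The final answer f'(u) = u*exp(u)/(u + 1)**2 is valid.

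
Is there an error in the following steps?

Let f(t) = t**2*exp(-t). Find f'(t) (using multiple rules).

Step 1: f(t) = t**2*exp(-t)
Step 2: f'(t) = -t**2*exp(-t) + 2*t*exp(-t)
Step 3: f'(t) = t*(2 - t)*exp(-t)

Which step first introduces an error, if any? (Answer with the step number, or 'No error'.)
No error

All steps in this derivation are correct.
The final answer f'(t) = t*(2 - t)*exp(-t) is valid.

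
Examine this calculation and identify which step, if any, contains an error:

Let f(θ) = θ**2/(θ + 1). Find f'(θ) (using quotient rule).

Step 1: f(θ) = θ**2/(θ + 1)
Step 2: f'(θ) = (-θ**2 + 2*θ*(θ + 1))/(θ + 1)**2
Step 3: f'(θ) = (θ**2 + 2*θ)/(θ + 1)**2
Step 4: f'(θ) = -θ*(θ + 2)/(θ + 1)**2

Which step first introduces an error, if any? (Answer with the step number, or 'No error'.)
Step 4

Step 4 is incorrect due to a sign flip.
The step shows: -θ*(θ + 2)/(θ + 1)**2
The correct value should be: θ*(θ + 2)/(θ + 1)**2

Explanation: The sign of the whole expression was flipped: the term θ*(θ + 2)/(θ + 1)**2 was incorrectly written as -θ*(θ + 2)/(θ + 1)**2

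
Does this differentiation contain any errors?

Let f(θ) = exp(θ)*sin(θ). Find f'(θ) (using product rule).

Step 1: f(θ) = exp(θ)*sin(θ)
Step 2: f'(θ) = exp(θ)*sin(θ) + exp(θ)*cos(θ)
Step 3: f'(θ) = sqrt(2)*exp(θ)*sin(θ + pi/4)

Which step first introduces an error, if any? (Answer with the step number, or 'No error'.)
No error

All steps in this derivation are correct.
The final answer f'(θ) = sqrt(2)*exp(θ)*sin(θ + pi/4) is valid.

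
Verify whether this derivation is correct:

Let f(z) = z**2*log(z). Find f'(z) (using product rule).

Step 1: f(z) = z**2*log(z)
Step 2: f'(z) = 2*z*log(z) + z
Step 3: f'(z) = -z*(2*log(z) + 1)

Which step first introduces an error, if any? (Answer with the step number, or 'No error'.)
Step 3

Step 3 is incorrect due to a sign flip.
The step shows: -z*(2*log(z) + 1)
The correct value should be: z*(2*log(z) + 1)

Explanation: The sign of the whole expression was flipped: the term z*(2*log(z) + 1) was incorrectly written as -z*(2*log(z) + 1)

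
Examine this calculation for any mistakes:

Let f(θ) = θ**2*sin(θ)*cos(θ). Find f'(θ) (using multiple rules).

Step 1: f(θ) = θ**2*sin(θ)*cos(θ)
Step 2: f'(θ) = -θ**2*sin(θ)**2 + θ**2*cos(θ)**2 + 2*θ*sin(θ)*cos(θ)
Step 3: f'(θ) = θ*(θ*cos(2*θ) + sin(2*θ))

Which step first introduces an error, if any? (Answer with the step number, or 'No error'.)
No error

All steps in this derivation are correct.
The final answer f'(θ) = θ*(θ*cos(2*θ) + sin(2*θ)) is valid.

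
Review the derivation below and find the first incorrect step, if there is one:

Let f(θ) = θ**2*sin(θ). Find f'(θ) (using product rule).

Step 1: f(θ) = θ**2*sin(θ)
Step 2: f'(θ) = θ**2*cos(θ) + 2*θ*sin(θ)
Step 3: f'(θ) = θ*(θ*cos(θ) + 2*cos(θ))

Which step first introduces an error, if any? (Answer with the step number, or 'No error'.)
Step 3

Step 3 is incorrect due to a wrong trig function.
The step shows: θ*(θ*cos(θ) + 2*cos(θ))
The correct value should be: θ*(θ*cos(θ) + 2*sin(θ))

Explanation: sin(θ) was incorrectly written as cos(θ): the term θ*(θ*cos(θ) + 2*sin(θ)) was incorrectly written as θ*(θ*cos(θ) + 2*cos(θ))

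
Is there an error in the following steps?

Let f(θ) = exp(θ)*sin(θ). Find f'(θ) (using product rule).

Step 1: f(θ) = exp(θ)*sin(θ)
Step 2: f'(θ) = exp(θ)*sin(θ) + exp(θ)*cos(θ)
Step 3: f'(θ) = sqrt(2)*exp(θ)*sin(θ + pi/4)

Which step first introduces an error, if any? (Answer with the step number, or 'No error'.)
No error

All steps in this derivation are correct.
The final answer f'(θ) = sqrt(2)*exp(θ)*sin(θ + pi/4) is valid.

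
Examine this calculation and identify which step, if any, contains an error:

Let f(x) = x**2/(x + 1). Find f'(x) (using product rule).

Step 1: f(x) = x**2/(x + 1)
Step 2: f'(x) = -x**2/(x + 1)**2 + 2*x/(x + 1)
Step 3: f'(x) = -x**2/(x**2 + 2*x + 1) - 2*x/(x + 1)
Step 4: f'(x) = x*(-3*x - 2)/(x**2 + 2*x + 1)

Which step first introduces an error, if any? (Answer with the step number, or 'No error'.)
Step 3

Step 3 is incorrect due to a sign flip.
The step shows: -x**2/(x**2 + 2*x + 1) - 2*x/(x + 1)
The correct value should be: -x**2/(x**2 + 2*x + 1) + 2*x/(x + 1)

Explanation: The sign of one term was flipped: the term 2*x/(x + 1) was incorrectly written as -2*x/(x + 1)
The later steps are derived from this incorrect expression, so the error originates in Step 3.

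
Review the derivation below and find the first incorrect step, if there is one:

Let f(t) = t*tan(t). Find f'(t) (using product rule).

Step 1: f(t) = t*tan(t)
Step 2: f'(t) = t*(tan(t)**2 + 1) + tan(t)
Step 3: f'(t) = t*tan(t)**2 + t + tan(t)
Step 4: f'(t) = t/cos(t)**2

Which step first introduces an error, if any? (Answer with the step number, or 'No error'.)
Step 4

Step 4 is incorrect due to a dropped term.
The step shows: t/cos(t)**2
The correct value should be: t/cos(t)**2 + tan(t)

Explanation: A term was dropped: the term tan(t) was incorrectly omitted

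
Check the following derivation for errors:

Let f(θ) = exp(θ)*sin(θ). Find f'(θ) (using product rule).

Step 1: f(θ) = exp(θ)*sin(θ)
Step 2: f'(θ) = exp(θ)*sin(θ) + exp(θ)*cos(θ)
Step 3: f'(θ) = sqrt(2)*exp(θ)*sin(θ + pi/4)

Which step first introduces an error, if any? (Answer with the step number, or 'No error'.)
No error

All steps in this derivation are correct.
The final answer f'(θ) = sqrt(2)*exp(θ)*sin(θ + pi/4) is valid.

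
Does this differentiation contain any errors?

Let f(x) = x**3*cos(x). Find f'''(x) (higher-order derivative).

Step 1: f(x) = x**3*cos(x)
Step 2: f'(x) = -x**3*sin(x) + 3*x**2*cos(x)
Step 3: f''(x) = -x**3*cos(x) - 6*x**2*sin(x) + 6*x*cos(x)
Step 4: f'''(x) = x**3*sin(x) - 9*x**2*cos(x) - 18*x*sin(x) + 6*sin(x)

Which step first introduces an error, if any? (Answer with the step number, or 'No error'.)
Step 4

Step 4 is incorrect due to a wrong trig function.
The step shows: x**3*sin(x) - 9*x**2*cos(x) - 18*x*sin(x) + 6*sin(x)
The correct value should be: x**3*sin(x) - 9*x**2*cos(x) - 18*x*sin(x) + 6*cos(x)

Explanation: cos(x) was incorrectly written as sin(x): the term 6*cos(x) was incorrectly written as 6*sin(x)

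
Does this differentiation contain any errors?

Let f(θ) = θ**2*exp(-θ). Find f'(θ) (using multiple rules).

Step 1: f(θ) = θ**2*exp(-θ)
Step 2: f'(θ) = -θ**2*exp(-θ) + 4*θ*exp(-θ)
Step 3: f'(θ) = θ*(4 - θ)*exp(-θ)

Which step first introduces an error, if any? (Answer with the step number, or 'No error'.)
Step 2

Step 2 is incorrect due to a wrong coefficient.
The step shows: -θ**2*exp(-θ) + 4*θ*exp(-θ)
The correct value should be: -θ**2*exp(-θ) + 2*θ*exp(-θ)

Explanation: The coefficient 2 was incorrectly written as 4: the term 2*θ*exp(-θ) was incorrectly written as 4*θ*exp(-θ)
The later steps are derived from this incorrect expression, so the error originates in Step 2.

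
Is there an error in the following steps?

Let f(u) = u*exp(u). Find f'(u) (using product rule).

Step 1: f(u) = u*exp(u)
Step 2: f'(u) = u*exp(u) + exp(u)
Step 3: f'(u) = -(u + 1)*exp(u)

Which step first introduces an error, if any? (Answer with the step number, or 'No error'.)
Step 3

Step 3 is incorrect due to a sign flip.
The step shows: -(u + 1)*exp(u)
The correct value should be: (u + 1)*exp(u)

Explanation: The sign of the whole expression was flipped: the term (u + 1)*exp(u) was incorrectly written as -(u + 1)*exp(u)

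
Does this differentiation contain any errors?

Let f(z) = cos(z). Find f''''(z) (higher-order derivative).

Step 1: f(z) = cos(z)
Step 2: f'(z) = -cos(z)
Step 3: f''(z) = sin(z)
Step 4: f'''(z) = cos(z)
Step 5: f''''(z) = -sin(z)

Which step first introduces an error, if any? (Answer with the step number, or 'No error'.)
Step 2

Step 2 is incorrect due to a wrong trig function.
The step shows: -cos(z)
The correct value should be: -sin(z)

Explanation: sin(z) was incorrectly written as cos(z): the term -sin(z) was incorrectly written as -cos(z)
The later steps are derived from this incorrect expression, so the error originates in Step 2.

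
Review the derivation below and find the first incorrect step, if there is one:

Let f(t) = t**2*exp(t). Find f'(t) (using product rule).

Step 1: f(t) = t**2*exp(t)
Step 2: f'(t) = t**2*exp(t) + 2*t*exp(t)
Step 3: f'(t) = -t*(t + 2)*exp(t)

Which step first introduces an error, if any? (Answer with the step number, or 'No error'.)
Step 3

Step 3 is incorrect due to a sign flip.
The step shows: -t*(t + 2)*exp(t)
The correct value should be: t*(t + 2)*exp(t)

Explanation: The sign of the whole expression was flipped: the term t*(t + 2)*exp(t) was incorrectly written as -t*(t + 2)*exp(t)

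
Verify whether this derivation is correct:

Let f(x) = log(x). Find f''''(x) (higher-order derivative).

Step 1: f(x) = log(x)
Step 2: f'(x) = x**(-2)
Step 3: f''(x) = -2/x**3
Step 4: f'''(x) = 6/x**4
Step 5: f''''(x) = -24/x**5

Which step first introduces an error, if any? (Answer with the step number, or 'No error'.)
Step 2

Step 2 is incorrect due to a wrong exponent.
The step shows: x**(-2)
The correct value should be: 1/x

Explanation: The exponent -1 on x was incorrectly written as -2: the term 1/x was incorrectly written as x**(-2)
The later steps are derived from this incorrect expression, so the error originates in Step 2.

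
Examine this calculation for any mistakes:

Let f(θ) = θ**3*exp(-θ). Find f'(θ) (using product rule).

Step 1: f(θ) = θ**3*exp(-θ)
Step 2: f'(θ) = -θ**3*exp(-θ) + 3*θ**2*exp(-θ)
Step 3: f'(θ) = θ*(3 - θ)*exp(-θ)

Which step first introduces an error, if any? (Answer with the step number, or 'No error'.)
Step 3

Step 3 is incorrect due to a wrong exponent.
The step shows: θ*(3 - θ)*exp(-θ)
The correct value should be: θ**2*(3 - θ)*exp(-θ)

Explanation: The exponent 2 on θ was incorrectly written as 1: the term θ**2*(3 - θ)*exp(-θ) was incorrectly written as θ*(3 - θ)*exp(-θ)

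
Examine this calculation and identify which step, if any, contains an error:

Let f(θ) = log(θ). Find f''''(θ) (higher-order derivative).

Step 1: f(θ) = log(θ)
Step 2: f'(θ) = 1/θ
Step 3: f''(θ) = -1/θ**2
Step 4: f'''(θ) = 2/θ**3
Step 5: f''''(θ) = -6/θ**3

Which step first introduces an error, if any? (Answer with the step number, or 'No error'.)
Step 5

Step 5 is incorrect due to a wrong exponent.
The step shows: -6/θ**3
The correct value should be: -6/θ**4

Explanation: The exponent -4 on θ was incorrectly written as -3: the term -6/θ**4 was incorrectly written as -6/θ**3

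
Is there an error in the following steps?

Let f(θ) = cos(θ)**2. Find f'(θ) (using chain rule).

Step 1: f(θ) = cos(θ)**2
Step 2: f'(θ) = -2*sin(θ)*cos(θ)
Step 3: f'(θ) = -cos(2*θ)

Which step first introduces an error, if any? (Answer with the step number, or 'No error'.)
Step 3

Step 3 is incorrect due to a wrong trig function.
The step shows: -cos(2*θ)
The correct value should be: -sin(2*θ)

Explanation: sin(2*θ) was incorrectly written as cos(2*θ): the term -sin(2*θ) was incorrectly written as -cos(2*θ)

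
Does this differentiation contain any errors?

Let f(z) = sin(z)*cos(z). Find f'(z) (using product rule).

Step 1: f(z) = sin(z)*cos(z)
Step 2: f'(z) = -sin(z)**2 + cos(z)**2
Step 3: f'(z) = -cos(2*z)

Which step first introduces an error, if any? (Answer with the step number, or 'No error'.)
Step 3

Step 3 is incorrect due to a sign flip.
The step shows: -cos(2*z)
The correct value should be: cos(2*z)

Explanation: The sign of the whole expression was flipped: the term cos(2*z) was incorrectly written as -cos(2*z)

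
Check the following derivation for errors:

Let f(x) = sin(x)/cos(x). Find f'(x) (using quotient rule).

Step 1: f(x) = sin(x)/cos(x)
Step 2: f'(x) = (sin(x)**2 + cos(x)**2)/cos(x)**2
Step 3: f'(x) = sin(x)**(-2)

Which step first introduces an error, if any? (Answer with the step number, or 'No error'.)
Step 3

Step 3 is incorrect due to a wrong trig function.
The step shows: sin(x)**(-2)
The correct value should be: cos(x)**(-2)

Explanation: cos(x) was incorrectly written as sin(x): the term cos(x)**(-2) was incorrectly written as sin(x)**(-2)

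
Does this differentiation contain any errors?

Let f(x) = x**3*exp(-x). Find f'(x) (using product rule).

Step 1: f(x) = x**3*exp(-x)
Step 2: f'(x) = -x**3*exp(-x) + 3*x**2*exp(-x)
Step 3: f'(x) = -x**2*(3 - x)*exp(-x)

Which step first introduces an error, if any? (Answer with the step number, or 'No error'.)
Step 3

Step 3 is incorrect due to a sign flip.
The step shows: -x**2*(3 - x)*exp(-x)
The correct value should be: x**2*(3 - x)*exp(-x)

Explanation: The sign of the whole expression was flipped: the term x**2*(3 - x)*exp(-x) was incorrectly written as -x**2*(3 - x)*exp(-x)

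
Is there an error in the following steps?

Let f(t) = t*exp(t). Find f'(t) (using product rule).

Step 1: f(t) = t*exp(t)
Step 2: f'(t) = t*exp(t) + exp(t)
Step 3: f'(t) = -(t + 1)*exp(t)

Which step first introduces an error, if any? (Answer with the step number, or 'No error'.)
Step 3

Step 3 is incorrect due to a sign flip.
The step shows: -(t + 1)*exp(t)
The correct value should be: (t + 1)*exp(t)

Explanation: The sign of the whole expression was flipped: the term (t + 1)*exp(t) was incorrectly written as -(t + 1)*exp(t)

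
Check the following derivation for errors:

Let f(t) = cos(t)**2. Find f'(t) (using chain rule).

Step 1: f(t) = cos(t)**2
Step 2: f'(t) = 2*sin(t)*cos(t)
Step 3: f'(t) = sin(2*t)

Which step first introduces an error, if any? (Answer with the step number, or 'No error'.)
Step 2

Step 2 is incorrect due to a sign flip.
The step shows: 2*sin(t)*cos(t)
The correct value should be: -2*sin(t)*cos(t)

Explanation: The sign of the whole expression was flipped: the term -2*sin(t)*cos(t) was incorrectly written as 2*sin(t)*cos(t)
The later steps are derived from this incorrect expression, so the error originates in Step 2.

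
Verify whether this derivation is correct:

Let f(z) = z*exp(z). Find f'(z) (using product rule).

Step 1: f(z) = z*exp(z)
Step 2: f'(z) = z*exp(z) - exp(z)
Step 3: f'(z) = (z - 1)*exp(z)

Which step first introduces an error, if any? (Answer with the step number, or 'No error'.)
Step 2

Step 2 is incorrect due to a sign flip.
The step shows: z*exp(z) - exp(z)
The correct value should be: z*exp(z) + exp(z)

Explanation: The sign of one term was flipped: the term exp(z) was incorrectly written as -exp(z)
The later steps are derived from this incorrect expression, so the error originates in Step 2.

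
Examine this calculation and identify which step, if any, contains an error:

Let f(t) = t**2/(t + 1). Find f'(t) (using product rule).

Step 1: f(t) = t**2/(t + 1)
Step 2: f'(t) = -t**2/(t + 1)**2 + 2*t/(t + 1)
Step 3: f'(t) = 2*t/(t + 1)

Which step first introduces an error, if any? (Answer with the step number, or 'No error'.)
Step 3

Step 3 is incorrect due to a dropped term.
The step shows: 2*t/(t + 1)
The correct value should be: -t**2/(t**2 + 2*t + 1) + 2*t/(t + 1)

Explanation: A term was dropped: the term -t**2/(t**2 + 2*t + 1) was incorrectly omitted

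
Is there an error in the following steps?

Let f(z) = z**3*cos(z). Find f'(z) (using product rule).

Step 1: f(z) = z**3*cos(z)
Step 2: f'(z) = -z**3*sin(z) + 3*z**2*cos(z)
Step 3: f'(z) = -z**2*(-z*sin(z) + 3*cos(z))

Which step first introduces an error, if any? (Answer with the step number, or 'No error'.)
Step 3

Step 3 is incorrect due to a sign flip.
The step shows: -z**2*(-z*sin(z) + 3*cos(z))
The correct value should be: z**2*(-z*sin(z) + 3*cos(z))

Explanation: The sign of the whole expression was flipped: the term z**2*(-z*sin(z) + 3*cos(z)) was incorrectly written as -z**2*(-z*sin(z) + 3*cos(z))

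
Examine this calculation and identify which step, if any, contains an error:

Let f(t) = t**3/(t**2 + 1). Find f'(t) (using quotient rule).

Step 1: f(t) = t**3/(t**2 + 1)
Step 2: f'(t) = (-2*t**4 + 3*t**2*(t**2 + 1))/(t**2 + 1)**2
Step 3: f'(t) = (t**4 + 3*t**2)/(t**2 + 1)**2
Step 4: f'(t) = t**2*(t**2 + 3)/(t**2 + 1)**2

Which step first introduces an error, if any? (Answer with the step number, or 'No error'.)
No error

All steps in this derivation are correct.
The final answer f'(t) = t**2*(t**2 + 3)/(t**2 + 1)**2 is valid.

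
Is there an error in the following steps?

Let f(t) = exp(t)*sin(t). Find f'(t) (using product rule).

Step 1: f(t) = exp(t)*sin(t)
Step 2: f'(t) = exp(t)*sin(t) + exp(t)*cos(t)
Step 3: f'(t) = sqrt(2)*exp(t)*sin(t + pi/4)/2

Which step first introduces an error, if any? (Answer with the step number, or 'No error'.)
Step 3

Step 3 is incorrect due to a wrong exponent.
The step shows: sqrt(2)*exp(t)*sin(t + pi/4)/2
The correct value should be: sqrt(2)*exp(t)*sin(t + pi/4)

Explanation: The exponent 1/2 on 2 was incorrectly written as -1/2: the term sqrt(2)*exp(t)*sin(t + pi/4) was incorrectly written as sqrt(2)*exp(t)*sin(t + pi/4)/2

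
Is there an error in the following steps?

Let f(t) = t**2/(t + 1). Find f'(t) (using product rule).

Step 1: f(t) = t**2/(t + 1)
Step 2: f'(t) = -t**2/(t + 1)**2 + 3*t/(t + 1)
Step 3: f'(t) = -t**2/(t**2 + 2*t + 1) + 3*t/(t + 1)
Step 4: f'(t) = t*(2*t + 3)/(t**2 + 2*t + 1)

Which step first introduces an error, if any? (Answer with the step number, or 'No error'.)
Step 2

Step 2 is incorrect due to a wrong coefficient.
The step shows: -t**2/(t + 1)**2 + 3*t/(t + 1)
The correct value should be: -t**2/(t + 1)**2 + 2*t/(t + 1)

Explanation: The coefficient 2 was incorrectly written as 3: the term 2*t/(t + 1) was incorrectly written as 3*t/(t + 1)
The later steps are derived from this incorrect expression, so the error originates in Step 2.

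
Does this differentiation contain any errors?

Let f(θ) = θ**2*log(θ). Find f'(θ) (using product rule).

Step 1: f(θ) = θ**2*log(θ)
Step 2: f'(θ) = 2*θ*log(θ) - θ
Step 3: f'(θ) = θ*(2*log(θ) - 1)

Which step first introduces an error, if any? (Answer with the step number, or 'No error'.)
Step 2

Step 2 is incorrect due to a sign flip.
The step shows: 2*θ*log(θ) - θ
The correct value should be: 2*θ*log(θ) + θ

Explanation: The sign of one term was flipped: the term θ was incorrectly written as -θ
The later steps are derived from this incorrect expression, so the error originates in Step 2.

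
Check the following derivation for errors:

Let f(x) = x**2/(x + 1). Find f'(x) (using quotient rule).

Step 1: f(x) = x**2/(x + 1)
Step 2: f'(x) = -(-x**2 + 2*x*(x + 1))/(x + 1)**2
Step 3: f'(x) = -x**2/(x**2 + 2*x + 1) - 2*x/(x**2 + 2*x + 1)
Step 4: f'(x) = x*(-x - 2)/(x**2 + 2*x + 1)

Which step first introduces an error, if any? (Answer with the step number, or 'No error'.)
Step 2

Step 2 is incorrect due to a sign flip.
The step shows: -(-x**2 + 2*x*(x + 1))/(x + 1)**2
The correct value should be: (-x**2 + 2*x*(x + 1))/(x + 1)**2

Explanation: The sign of the whole expression was flipped: the term (-x**2 + 2*x*(x + 1))/(x + 1)**2 was incorrectly written as -(-x**2 + 2*x*(x + 1))/(x + 1)**2
The later steps are derived from this incorrect expression, so the error originates in Step 2.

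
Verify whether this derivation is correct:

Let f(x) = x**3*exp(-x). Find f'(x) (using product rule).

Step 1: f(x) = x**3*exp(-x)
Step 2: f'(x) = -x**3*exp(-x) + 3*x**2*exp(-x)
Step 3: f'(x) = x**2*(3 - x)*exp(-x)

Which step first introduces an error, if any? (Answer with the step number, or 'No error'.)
No error

All steps in this derivation are correct.
The final answer f'(x) = x**2*(3 - x)*exp(-x) is valid.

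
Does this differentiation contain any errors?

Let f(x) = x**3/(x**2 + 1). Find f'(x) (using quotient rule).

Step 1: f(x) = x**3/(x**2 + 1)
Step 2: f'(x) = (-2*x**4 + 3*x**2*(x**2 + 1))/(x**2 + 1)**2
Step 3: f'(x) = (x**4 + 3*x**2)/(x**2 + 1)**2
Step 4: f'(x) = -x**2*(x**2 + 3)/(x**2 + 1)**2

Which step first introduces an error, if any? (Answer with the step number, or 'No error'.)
Step 4

Step 4 is incorrect due to a sign flip.
The step shows: -x**2*(x**2 + 3)/(x**2 + 1)**2
The correct value should be: x**2*(x**2 + 3)/(x**2 + 1)**2

Explanation: The sign of the whole expression was flipped: the term x**2*(x**2 + 3)/(x**2 + 1)**2 was incorrectly written as -x**2*(x**2 + 3)/(x**2 + 1)**2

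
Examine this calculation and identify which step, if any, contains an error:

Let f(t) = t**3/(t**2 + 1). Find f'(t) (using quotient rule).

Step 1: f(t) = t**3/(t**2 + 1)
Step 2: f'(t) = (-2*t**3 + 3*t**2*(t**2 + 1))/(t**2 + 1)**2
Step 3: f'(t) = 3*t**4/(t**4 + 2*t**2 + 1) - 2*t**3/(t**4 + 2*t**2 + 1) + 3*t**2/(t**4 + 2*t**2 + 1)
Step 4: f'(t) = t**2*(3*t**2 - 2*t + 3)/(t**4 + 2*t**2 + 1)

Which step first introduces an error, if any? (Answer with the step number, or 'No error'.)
Step 2

Step 2 is incorrect due to a wrong exponent.
The step shows: (-2*t**3 + 3*t**2*(t**2 + 1))/(t**2 + 1)**2
The correct value should be: (-2*t**4 + 3*t**2*(t**2 + 1))/(t**2 + 1)**2

Explanation: The exponent 4 on t was incorrectly written as 3: the term (-2*t**4 + 3*t**2*(t**2 + 1))/(t**2 + 1)**2 was incorrectly written as (-2*t**3 + 3*t**2*(t**2 + 1))/(t**2 + 1)**2
The later steps are derived from this incorrect expression, so the error originates in Step 2.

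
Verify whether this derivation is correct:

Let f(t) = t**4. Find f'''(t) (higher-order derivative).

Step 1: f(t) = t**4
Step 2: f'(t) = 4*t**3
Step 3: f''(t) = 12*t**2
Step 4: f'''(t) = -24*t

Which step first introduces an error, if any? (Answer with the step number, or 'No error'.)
Step 4

Step 4 is incorrect due to a sign flip.
The step shows: -24*t
The correct value should be: 24*t

Explanation: The sign of the whole expression was flipped: the term 24*t was incorrectly written as -24*t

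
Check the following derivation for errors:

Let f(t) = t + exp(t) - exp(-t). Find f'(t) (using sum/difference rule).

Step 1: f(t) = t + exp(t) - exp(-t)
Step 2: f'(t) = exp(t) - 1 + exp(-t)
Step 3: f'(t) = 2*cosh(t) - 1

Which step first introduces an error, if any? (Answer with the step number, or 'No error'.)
Step 2

Step 2 is incorrect due to a sign flip.
The step shows: exp(t) - 1 + exp(-t)
The correct value should be: exp(t) + 1 + exp(-t)

Explanation: The sign of one term was flipped: the term 1 was incorrectly written as -1
The later steps are derived from this incorrect expression, so the error originates in Step 2.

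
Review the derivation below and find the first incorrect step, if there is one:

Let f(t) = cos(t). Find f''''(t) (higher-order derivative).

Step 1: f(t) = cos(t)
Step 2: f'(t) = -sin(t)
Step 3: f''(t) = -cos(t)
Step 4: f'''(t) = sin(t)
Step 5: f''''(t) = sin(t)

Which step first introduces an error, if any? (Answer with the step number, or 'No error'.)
Step 5

Step 5 is incorrect due to a wrong trig function.
The step shows: sin(t)
The correct value should be: cos(t)

Explanation: cos(t) was incorrectly written as sin(t): the term cos(t) was incorrectly written as sin(t)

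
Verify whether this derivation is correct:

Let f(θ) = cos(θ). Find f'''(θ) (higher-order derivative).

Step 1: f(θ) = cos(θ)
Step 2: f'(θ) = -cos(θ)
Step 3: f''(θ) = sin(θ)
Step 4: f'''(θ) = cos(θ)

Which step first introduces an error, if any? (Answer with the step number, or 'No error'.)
Step 2

Step 2 is incorrect due to a wrong trig function.
The step shows: -cos(θ)
The correct value should be: -sin(θ)

Explanation: sin(θ) was incorrectly written as cos(θ): the term -sin(θ) was incorrectly written as -cos(θ)
The later steps are derived from this incorrect expression, so the error originates in Step 2.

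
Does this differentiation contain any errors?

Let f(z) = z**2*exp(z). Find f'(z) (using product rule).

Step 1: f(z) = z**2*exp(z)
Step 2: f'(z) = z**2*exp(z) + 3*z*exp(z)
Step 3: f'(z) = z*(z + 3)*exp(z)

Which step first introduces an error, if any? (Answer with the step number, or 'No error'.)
Step 2

Step 2 is incorrect due to a wrong coefficient.
The step shows: z**2*exp(z) + 3*z*exp(z)
The correct value should be: z**2*exp(z) + 2*z*exp(z)

Explanation: The coefficient 2 was incorrectly written as 3: the term 2*z*exp(z) was incorrectly written as 3*z*exp(z)
The later steps are derived from this incorrect expression, so the error originates in Step 2.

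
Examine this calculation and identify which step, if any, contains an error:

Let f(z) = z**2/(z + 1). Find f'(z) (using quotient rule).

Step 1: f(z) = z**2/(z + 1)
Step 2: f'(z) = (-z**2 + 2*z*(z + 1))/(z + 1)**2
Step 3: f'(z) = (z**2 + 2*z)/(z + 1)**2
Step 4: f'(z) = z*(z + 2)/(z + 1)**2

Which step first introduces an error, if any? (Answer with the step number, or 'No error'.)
No error

All steps in this derivation are correct.
The final answer f'(z) = z*(z + 2)/(z + 1)**2 is valid.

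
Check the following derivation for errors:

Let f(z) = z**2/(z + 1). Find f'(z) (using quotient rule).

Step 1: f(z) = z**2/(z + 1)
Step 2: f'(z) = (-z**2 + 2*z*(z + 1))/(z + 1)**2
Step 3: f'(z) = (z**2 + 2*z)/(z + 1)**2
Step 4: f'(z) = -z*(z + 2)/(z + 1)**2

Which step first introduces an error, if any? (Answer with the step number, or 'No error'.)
Step 4

Step 4 is incorrect due to a sign flip.
The step shows: -z*(z + 2)/(z + 1)**2
The correct value should be: z*(z + 2)/(z + 1)**2

Explanation: The sign of the whole expression was flipped: the term z*(z + 2)/(z + 1)**2 was incorrectly written as -z*(z + 2)/(z + 1)**2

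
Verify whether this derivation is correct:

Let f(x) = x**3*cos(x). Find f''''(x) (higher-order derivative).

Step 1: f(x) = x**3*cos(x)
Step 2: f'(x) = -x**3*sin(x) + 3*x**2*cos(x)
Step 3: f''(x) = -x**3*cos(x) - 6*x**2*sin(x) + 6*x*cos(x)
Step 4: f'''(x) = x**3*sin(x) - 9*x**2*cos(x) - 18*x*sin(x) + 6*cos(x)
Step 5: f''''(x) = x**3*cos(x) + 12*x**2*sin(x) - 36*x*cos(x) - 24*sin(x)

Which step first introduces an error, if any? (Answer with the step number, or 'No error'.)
No error

All steps in this derivation are correct.
The final answer f''''(x) = x**3*cos(x) + 12*x**2*sin(x) - 36*x*cos(x) - 24*sin(x) is valid.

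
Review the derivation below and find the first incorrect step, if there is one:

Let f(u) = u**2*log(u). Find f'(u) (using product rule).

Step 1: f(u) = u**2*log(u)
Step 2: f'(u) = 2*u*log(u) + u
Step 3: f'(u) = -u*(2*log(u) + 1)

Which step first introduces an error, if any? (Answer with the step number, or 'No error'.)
Step 3

Step 3 is incorrect due to a sign flip.
The step shows: -u*(2*log(u) + 1)
The correct value should be: u*(2*log(u) + 1)

Explanation: The sign of the whole expression was flipped: the term u*(2*log(u) + 1) was incorrectly written as -u*(2*log(u) + 1)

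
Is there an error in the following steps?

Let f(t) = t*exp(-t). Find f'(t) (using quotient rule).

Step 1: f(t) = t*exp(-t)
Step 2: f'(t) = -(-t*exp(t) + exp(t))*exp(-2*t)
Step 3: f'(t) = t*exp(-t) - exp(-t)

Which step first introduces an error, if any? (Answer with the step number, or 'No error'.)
Step 2

Step 2 is incorrect due to a sign flip.
The step shows: -(-t*exp(t) + exp(t))*exp(-2*t)
The correct value should be: (-t*exp(t) + exp(t))*exp(-2*t)

Explanation: The sign of the whole expression was flipped: the term (-t*exp(t) + exp(t))*exp(-2*t) was incorrectly written as -(-t*exp(t) + exp(t))*exp(-2*t)
The later steps are derived from this incorrect expression, so the error originates in Step 2.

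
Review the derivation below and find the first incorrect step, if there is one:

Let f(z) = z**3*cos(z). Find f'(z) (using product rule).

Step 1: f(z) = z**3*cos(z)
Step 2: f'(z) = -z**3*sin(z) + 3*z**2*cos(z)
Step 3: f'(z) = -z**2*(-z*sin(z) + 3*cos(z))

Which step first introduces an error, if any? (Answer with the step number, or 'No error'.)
Step 3

Step 3 is incorrect due to a sign flip.
The step shows: -z**2*(-z*sin(z) + 3*cos(z))
The correct value should be: z**2*(-z*sin(z) + 3*cos(z))

Explanation: The sign of the whole expression was flipped: the term z**2*(-z*sin(z) + 3*cos(z)) was incorrectly written as -z**2*(-z*sin(z) + 3*cos(z))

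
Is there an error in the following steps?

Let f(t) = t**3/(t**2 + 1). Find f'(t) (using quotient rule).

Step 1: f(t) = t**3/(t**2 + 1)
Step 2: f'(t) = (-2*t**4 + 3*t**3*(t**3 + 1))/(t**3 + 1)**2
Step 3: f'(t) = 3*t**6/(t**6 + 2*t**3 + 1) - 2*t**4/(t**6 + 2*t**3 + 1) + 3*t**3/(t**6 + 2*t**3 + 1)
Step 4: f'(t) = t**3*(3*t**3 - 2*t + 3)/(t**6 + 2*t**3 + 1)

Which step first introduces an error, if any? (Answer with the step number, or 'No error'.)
Step 2

Step 2 is incorrect due to a wrong exponent.
The step shows: (-2*t**4 + 3*t**3*(t**3 + 1))/(t**3 + 1)**2
The correct value should be: (-2*t**4 + 3*t**2*(t**2 + 1))/(t**2 + 1)**2

Explanation: The exponent 2 on t was incorrectly written as 3: the term (-2*t**4 + 3*t**2*(t**2 + 1))/(t**2 + 1)**2 was incorrectly written as (-2*t**4 + 3*t**3*(t**3 + 1))/(t**3 + 1)**2
The later steps are derived from this incorrect expression, so the error originates in Step 2.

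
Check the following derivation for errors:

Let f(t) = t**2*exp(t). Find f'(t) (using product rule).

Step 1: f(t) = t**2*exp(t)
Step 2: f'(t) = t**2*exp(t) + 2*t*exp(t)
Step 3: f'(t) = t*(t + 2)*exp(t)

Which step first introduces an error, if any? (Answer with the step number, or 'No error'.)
No error

All steps in this derivation are correct.
The final answer f'(t) = t*(t + 2)*exp(t) is valid.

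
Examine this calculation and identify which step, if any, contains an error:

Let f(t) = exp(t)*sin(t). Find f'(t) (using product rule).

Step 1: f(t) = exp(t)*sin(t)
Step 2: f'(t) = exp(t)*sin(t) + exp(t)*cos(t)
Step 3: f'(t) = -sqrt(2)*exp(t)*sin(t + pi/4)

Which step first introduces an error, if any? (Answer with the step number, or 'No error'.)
Step 3

Step 3 is incorrect due to a sign flip.
The step shows: -sqrt(2)*exp(t)*sin(t + pi/4)
The correct value should be: sqrt(2)*exp(t)*sin(t + pi/4)

Explanation: The sign of the whole expression was flipped: the term sqrt(2)*exp(t)*sin(t + pi/4) was incorrectly written as -sqrt(2)*exp(t)*sin(t + pi/4)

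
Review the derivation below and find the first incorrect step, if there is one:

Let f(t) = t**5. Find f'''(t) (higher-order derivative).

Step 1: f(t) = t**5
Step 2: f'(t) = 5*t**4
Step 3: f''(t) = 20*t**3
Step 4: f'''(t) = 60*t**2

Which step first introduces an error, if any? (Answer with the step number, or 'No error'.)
No error

All steps in this derivation are correct.
The final answer f'''(t) = 60*t**2 is valid.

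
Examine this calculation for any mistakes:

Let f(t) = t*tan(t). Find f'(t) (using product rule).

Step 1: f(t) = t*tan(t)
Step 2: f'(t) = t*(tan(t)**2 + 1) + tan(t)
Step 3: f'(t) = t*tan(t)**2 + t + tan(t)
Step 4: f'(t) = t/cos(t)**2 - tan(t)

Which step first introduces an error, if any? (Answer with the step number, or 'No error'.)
Step 4

Step 4 is incorrect due to a sign flip.
The step shows: t/cos(t)**2 - tan(t)
The correct value should be: t/cos(t)**2 + tan(t)

Explanation: The sign of one term was flipped: the term tan(t) was incorrectly written as -tan(t)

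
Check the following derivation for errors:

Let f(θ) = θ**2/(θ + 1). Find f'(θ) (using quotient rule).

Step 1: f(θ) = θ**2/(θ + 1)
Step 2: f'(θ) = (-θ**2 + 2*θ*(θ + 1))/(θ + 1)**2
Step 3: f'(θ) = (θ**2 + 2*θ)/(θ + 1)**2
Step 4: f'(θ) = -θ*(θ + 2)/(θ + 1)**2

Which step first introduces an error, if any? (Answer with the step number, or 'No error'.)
Step 4

Step 4 is incorrect due to a sign flip.
The step shows: -θ*(θ + 2)/(θ + 1)**2
The correct value should be: θ*(θ + 2)/(θ + 1)**2

Explanation: The sign of the whole expression was flipped: the term θ*(θ + 2)/(θ + 1)**2 was incorrectly written as -θ*(θ + 2)/(θ + 1)**2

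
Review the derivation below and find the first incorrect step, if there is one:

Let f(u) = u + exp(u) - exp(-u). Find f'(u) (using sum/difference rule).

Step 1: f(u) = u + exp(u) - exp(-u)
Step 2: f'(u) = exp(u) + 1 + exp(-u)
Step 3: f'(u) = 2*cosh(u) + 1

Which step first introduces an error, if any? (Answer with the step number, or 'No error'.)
No error

All steps in this derivation are correct.
The final answer f'(u) = 2*cosh(u) + 1 is valid.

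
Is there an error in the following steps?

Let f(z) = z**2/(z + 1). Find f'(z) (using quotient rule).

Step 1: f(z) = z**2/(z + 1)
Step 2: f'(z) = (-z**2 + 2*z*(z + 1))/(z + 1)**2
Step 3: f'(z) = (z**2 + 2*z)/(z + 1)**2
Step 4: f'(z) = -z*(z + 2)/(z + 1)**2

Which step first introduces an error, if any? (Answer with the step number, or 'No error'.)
Step 4

Step 4 is incorrect due to a sign flip.
The step shows: -z*(z + 2)/(z + 1)**2
The correct value should be: z*(z + 2)/(z + 1)**2

Explanation: The sign of the whole expression was flipped: the term z*(z + 2)/(z + 1)**2 was incorrectly written as -z*(z + 2)/(z + 1)**2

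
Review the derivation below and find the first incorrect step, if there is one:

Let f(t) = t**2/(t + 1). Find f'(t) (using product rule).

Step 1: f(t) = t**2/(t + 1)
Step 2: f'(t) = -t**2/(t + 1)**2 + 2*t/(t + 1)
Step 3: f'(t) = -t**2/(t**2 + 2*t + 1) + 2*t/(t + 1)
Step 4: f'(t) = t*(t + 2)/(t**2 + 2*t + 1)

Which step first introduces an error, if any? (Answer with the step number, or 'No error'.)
No error

All steps in this derivation are correct.
The final answer f'(t) = t*(t + 2)/(t**2 + 2*t + 1) is valid.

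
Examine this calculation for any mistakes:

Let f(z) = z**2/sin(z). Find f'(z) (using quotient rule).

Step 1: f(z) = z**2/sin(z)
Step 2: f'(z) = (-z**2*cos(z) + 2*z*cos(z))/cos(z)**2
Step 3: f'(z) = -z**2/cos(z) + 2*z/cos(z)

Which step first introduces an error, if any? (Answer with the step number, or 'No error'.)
Step 2

Step 2 is incorrect due to a wrong trig function.
The step shows: (-z**2*cos(z) + 2*z*cos(z))/cos(z)**2
The correct value should be: (-z**2*cos(z) + 2*z*sin(z))/sin(z)**2

Explanation: sin(z) was incorrectly written as cos(z): the term (-z**2*cos(z) + 2*z*sin(z))/sin(z)**2 was incorrectly written as (-z**2*cos(z) + 2*z*cos(z))/cos(z)**2
The later steps are derived from this incorrect expression, so the error originates in Step 2.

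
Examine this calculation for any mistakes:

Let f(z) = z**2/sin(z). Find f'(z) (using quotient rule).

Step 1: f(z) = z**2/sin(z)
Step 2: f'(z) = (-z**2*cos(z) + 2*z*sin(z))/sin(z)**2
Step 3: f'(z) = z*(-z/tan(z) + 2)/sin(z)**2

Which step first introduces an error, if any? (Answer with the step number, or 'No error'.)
Step 3

Step 3 is incorrect due to a wrong exponent.
The step shows: z*(-z/tan(z) + 2)/sin(z)**2
The correct value should be: z*(-z/tan(z) + 2)/sin(z)

Explanation: The exponent -1 on sin(z) was incorrectly written as -2: the term z*(-z/tan(z) + 2)/sin(z) was incorrectly written as z*(-z/tan(z) + 2)/sin(z)**2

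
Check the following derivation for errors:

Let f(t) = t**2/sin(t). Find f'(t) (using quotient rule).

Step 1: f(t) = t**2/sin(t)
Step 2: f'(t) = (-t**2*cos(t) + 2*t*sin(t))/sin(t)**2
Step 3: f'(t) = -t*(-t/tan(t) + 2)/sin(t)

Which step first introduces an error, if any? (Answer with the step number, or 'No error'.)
Step 3

Step 3 is incorrect due to a sign flip.
The step shows: -t*(-t/tan(t) + 2)/sin(t)
The correct value should be: t*(-t/tan(t) + 2)/sin(t)

Explanation: The sign of the whole expression was flipped: the term t*(-t/tan(t) + 2)/sin(t) was incorrectly written as -t*(-t/tan(t) + 2)/sin(t)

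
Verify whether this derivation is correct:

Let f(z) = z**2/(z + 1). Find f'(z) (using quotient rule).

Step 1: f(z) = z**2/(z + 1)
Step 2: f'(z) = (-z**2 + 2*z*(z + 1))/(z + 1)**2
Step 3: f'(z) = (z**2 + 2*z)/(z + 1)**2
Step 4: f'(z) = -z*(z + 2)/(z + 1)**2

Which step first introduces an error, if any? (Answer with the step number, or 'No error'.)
Step 4

Step 4 is incorrect due to a sign flip.
The step shows: -z*(z + 2)/(z + 1)**2
The correct value should be: z*(z + 2)/(z + 1)**2

Explanation: The sign of the whole expression was flipped: the term z*(z + 2)/(z + 1)**2 was incorrectly written as -z*(z + 2)/(z + 1)**2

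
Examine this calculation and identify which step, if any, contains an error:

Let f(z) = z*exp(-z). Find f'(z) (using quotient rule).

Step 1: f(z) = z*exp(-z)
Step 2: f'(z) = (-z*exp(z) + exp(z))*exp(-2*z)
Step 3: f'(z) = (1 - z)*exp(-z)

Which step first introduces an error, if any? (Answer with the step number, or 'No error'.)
No error

All steps in this derivation are correct.
The final answer f'(z) = (1 - z)*exp(-z) is valid.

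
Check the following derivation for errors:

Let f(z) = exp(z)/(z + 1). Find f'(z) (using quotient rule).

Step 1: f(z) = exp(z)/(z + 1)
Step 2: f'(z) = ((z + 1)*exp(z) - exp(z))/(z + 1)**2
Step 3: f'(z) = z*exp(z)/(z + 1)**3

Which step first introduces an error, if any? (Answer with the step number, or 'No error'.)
Step 3

Step 3 is incorrect due to a wrong exponent.
The step shows: z*exp(z)/(z + 1)**3
The correct value should be: z*exp(z)/(z + 1)**2

Explanation: The exponent -2 on z + 1 was incorrectly written as -3: the term z*exp(z)/(z + 1)**2 was incorrectly written as z*exp(z)/(z + 1)**3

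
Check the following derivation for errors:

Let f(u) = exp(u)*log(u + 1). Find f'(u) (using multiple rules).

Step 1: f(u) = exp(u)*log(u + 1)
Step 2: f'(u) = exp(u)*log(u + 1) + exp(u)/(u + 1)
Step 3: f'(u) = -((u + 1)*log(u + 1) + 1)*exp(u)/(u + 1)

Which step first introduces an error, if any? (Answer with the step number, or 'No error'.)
Step 3

Step 3 is incorrect due to a sign flip.
The step shows: -((u + 1)*log(u + 1) + 1)*exp(u)/(u + 1)
The correct value should be: ((u + 1)*log(u + 1) + 1)*exp(u)/(u + 1)

Explanation: The sign of the whole expression was flipped: the term ((u + 1)*log(u + 1) + 1)*exp(u)/(u + 1) was incorrectly written as -((u + 1)*log(u + 1) + 1)*exp(u)/(u + 1)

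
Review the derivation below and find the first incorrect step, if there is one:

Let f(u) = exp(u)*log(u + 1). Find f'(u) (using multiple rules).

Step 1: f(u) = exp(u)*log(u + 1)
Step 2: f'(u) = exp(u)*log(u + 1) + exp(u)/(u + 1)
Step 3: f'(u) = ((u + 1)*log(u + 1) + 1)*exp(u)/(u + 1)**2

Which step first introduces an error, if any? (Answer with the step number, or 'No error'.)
Step 3

Step 3 is incorrect due to a wrong exponent.
The step shows: ((u + 1)*log(u + 1) + 1)*exp(u)/(u + 1)**2
The correct value should be: ((u + 1)*log(u + 1) + 1)*exp(u)/(u + 1)

Explanation: The exponent -1 on u + 1 was incorrectly written as -2: the term ((u + 1)*log(u + 1) + 1)*exp(u)/(u + 1) was incorrectly written as ((u + 1)*log(u + 1) + 1)*exp(u)/(u + 1)**2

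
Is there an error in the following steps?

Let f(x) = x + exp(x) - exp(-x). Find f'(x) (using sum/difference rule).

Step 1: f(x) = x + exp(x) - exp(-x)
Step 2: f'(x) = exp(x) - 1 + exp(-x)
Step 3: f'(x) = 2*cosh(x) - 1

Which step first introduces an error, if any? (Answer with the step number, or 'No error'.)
Step 2

Step 2 is incorrect due to a sign flip.
The step shows: exp(x) - 1 + exp(-x)
The correct value should be: exp(x) + 1 + exp(-x)

Explanation: The sign of one term was flipped: the term 1 was incorrectly written as -1
The later steps are derived from this incorrect expression, so the error originates in Step 2.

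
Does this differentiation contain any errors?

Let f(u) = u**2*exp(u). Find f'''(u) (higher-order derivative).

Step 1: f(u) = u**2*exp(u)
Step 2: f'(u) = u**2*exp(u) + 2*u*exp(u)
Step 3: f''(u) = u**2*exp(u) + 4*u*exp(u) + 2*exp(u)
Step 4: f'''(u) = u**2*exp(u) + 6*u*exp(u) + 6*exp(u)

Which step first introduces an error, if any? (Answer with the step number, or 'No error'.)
No error

All steps in this derivation are correct.
The final answer f'''(u) = u**2*exp(u) + 6*u*exp(u) + 6*exp(u) is valid.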